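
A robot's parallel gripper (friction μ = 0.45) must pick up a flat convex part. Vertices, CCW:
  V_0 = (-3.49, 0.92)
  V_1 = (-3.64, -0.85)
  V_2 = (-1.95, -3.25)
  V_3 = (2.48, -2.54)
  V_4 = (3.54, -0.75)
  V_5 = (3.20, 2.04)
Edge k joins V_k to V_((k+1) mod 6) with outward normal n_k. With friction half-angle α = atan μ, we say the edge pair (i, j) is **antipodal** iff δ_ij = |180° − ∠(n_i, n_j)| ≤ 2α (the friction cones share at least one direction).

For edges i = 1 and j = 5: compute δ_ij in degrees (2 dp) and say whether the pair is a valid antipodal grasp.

δ = 64.35°, invalid

α = atan 0.45 = 24.23°;  2α = 48.46°
edge 1: e_1 = (+1.69, -2.40);  n_1 = (-0.8176, -0.5757)
edge 5: e_5 = (-6.69, -1.12);  n_5 = (-0.1651, +0.9863)
∠(n_1, n_5) = 115.65°
δ = |180° − 115.65°| = 64.35°
64.35° > 2α = 48.46°  →  invalid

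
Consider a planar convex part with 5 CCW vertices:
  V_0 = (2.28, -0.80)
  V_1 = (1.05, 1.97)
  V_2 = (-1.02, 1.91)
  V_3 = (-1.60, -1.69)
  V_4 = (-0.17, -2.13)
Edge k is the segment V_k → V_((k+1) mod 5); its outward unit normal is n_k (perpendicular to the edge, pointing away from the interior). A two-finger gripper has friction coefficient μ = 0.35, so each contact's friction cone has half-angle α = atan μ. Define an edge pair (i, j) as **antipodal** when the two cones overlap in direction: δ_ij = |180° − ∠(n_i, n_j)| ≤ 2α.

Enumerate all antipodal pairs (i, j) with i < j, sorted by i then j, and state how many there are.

α = atan 0.35 = 19.29°;  2α = 38.58°
n_0 = (+0.9139, +0.4058)
n_1 = (-0.0290, +0.9996)
n_2 = (-0.9873, +0.1591)
n_3 = (-0.2941, -0.9558)
n_4 = (+0.4771, -0.8789)
  (0,1): δ = 112.28°  ·
  (0,2): δ = 33.10°  ✓
  (0,3): δ = 48.95°  ·
  (0,4): δ = 94.55°  ·
  (1,2): δ = 100.81°  ·
  (1,3): δ = 18.76°  ✓
  (1,4): δ = 26.84°  ✓
  (2,3): δ = 97.95°  ·
  (2,4): δ = 52.35°  ·
  (3,4): δ = 134.40°  ·
antipodal pairs: 3

count = 3; pairs: (0,2), (1,3), (1,4)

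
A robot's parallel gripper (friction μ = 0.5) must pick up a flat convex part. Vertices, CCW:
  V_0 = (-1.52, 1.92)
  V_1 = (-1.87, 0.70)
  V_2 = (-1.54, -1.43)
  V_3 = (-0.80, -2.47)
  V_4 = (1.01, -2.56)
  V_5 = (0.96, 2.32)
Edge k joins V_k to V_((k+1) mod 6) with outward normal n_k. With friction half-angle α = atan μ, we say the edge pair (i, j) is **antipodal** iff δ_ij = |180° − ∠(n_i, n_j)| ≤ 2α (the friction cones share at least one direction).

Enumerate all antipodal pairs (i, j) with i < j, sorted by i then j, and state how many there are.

count = 4; pairs: (0,4), (1,4), (2,4), (3,5)

α = atan 0.5 = 26.57°;  2α = 53.13°
n_0 = (-0.9612, +0.2758)
n_1 = (-0.9882, -0.1531)
n_2 = (-0.8148, -0.5798)
n_3 = (-0.0497, -0.9988)
n_4 = (+0.9999, +0.0102)
n_5 = (-0.1592, +0.9872)
  (0,1): δ = 155.19°  ·
  (0,2): δ = 128.56°  ·
  (0,3): δ = 76.84°  ·
  (0,4): δ = 16.59°  ✓
  (0,5): δ = 115.17°  ·
  (1,2): δ = 153.37°  ·
  (1,3): δ = 101.65°  ·
  (1,4): δ = 8.22°  ✓
  (1,5): δ = 90.36°  ·
  (2,3): δ = 128.28°  ·
  (2,4): δ = 34.85°  ✓
  (2,5): δ = 63.73°  ·
  (3,4): δ = 86.57°  ·
  (3,5): δ = 12.01°  ✓
  (4,5): δ = 81.42°  ·
antipodal pairs: 4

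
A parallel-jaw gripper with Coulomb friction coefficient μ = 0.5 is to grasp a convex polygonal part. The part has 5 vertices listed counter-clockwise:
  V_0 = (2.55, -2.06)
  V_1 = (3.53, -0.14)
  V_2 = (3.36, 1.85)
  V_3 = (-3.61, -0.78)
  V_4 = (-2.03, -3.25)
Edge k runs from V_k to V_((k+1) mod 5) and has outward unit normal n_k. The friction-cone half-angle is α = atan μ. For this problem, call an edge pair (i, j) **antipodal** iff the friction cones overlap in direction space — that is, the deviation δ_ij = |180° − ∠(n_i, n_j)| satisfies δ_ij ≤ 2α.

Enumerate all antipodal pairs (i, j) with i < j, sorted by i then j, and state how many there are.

α = atan 0.5 = 26.57°;  2α = 53.13°
n_0 = (+0.8907, -0.4546)
n_1 = (+0.9964, +0.0851)
n_2 = (-0.3530, +0.9356)
n_3 = (-0.8424, -0.5389)
n_4 = (+0.2515, -0.9679)
  (0,1): δ = 148.08°  ·
  (0,2): δ = 42.29°  ✓
  (0,3): δ = 59.65°  ·
  (0,4): δ = 131.61°  ·
  (1,2): δ = 74.21°  ·
  (1,3): δ = 27.72°  ✓
  (1,4): δ = 99.68°  ·
  (2,3): δ = 78.07°  ·
  (2,4): δ = 6.11°  ✓
  (3,4): δ = 108.04°  ·
antipodal pairs: 3

count = 3; pairs: (0,2), (1,3), (2,4)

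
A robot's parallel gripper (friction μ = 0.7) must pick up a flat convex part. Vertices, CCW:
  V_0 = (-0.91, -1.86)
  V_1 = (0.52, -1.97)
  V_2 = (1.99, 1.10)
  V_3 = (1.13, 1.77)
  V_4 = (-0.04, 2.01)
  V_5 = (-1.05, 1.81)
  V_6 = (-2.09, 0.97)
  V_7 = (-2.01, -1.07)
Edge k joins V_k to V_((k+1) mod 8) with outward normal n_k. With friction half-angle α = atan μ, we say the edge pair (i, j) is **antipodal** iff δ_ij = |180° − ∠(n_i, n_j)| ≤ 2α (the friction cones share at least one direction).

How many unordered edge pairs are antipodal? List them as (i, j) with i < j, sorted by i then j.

count = 11; pairs: (0,2), (0,3), (0,4), (0,5), (1,4), (1,5), (1,6), (2,6), (2,7), (3,7), (4,7)

α = atan 0.7 = 34.99°;  2α = 69.98°
n_0 = (-0.0767, -0.9971)
n_1 = (+0.9019, -0.4319)
n_2 = (+0.6146, +0.7889)
n_3 = (+0.2009, +0.9796)
n_4 = (-0.1942, +0.9810)
n_5 = (-0.6283, +0.7779)
n_6 = (-0.9992, -0.0392)
n_7 = (-0.5833, -0.8122)
  (0,1): δ = 111.19°  ·
  (0,2): δ = 33.52°  ✓
  (0,3): δ = 7.19°  ✓
  (0,4): δ = 15.60°  ✓
  (0,5): δ = 43.33°  ✓
  (0,6): δ = 96.64°  ·
  (0,7): δ = 148.71°  ·
  (1,2): δ = 102.33°  ·
  (1,3): δ = 76.01°  ·
  (1,4): δ = 53.21°  ✓
  (1,5): δ = 25.49°  ✓
  (1,6): δ = 27.83°  ✓
  (1,7): δ = 79.90°  ·
  (2,3): δ = 153.67°  ·
  (2,4): δ = 130.88°  ·
  (2,5): δ = 103.15°  ·
  (2,6): δ = 49.83°  ✓
  (2,7): δ = 2.24°  ✓
  (3,4): δ = 157.21°  ·
  (3,5): δ = 129.48°  ·
  (3,6): δ = 76.16°  ·
  (3,7): δ = 24.09°  ✓
  (4,5): δ = 152.27°  ·
  (4,6): δ = 98.96°  ·
  (4,7): δ = 46.89°  ✓
  (5,6): δ = 126.68°  ·
  (5,7): δ = 74.61°  ·
  (6,7): δ = 127.93°  ·
antipodal pairs: 11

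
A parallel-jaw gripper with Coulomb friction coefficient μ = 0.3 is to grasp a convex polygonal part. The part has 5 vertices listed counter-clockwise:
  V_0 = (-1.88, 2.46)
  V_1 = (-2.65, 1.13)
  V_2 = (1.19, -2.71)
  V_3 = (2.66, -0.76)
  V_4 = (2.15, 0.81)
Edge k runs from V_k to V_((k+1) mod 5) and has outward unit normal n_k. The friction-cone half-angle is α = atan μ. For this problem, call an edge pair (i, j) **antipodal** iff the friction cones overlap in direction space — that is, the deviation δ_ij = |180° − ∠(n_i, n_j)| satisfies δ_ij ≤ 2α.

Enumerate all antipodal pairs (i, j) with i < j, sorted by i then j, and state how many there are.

α = atan 0.3 = 16.70°;  2α = 33.40°
n_0 = (-0.8654, +0.5010)
n_1 = (-0.7071, -0.7071)
n_2 = (+0.7985, -0.6020)
n_3 = (+0.9511, +0.3089)
n_4 = (+0.3789, +0.9254)
  (0,1): δ = 104.93°  ·
  (0,2): δ = 6.94°  ✓
  (0,3): δ = 48.06°  ·
  (0,4): δ = 97.80°  ·
  (1,2): δ = 82.01°  ·
  (1,3): δ = 27.00°  ✓
  (1,4): δ = 22.73°  ✓
  (2,3): δ = 124.99°  ·
  (2,4): δ = 75.25°  ·
  (3,4): δ = 130.26°  ·
antipodal pairs: 3

count = 3; pairs: (0,2), (1,3), (1,4)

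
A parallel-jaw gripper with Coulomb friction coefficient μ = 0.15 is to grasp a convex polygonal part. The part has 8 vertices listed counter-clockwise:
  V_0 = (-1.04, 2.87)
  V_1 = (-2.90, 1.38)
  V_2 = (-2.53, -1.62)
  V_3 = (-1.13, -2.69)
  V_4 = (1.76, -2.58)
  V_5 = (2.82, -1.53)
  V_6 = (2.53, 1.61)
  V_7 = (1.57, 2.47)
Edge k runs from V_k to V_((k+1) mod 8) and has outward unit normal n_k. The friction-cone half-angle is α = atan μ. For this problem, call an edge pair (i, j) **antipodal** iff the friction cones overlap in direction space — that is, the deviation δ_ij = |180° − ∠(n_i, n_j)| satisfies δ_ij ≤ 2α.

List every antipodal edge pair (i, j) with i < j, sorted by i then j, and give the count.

α = atan 0.15 = 8.53°;  2α = 17.06°
n_0 = (-0.6252, +0.7805)
n_1 = (-0.9925, -0.1224)
n_2 = (-0.6072, -0.7945)
n_3 = (+0.0380, -0.9993)
n_4 = (+0.7037, -0.7105)
n_5 = (+0.9958, +0.0920)
n_6 = (+0.6672, +0.7448)
n_7 = (+0.1515, +0.9885)
  (0,1): δ = 121.67°  ·
  (0,2): δ = 76.09°  ·
  (0,3): δ = 36.52°  ·
  (0,4): δ = 6.03°  ✓
  (0,5): δ = 56.58°  ·
  (0,6): δ = 99.45°  ·
  (0,7): δ = 132.59°  ·
  (1,2): δ = 134.42°  ·
  (1,3): δ = 94.85°  ·
  (1,4): δ = 52.30°  ·
  (1,5): δ = 1.75°  ✓
  (1,6): δ = 41.11°  ·
  (1,7): δ = 74.26°  ·
  (2,3): δ = 140.43°  ·
  (2,4): δ = 97.88°  ·
  (2,5): δ = 47.33°  ·
  (2,6): δ = 4.46°  ✓
  (2,7): δ = 28.68°  ·
  (3,4): δ = 137.45°  ·
  (3,5): δ = 86.90°  ·
  (3,6): δ = 44.03°  ·
  (3,7): δ = 10.89°  ✓
  (4,5): δ = 129.45°  ·
  (4,6): δ = 86.58°  ·
  (4,7): δ = 53.44°  ·
  (5,6): δ = 137.13°  ·
  (5,7): δ = 103.99°  ·
  (6,7): δ = 146.86°  ·
antipodal pairs: 4

count = 4; pairs: (0,4), (1,5), (2,6), (3,7)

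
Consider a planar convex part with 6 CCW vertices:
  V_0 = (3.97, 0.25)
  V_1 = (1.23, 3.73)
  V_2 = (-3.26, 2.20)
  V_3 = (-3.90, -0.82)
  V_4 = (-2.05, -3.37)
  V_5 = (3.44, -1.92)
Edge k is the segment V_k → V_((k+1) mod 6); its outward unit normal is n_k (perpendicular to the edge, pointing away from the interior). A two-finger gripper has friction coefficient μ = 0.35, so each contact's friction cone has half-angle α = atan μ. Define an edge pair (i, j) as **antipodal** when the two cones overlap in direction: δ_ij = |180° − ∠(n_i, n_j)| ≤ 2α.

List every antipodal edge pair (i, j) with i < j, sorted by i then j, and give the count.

count = 3; pairs: (0,3), (1,4), (2,5)

α = atan 0.35 = 19.29°;  2α = 38.58°
n_0 = (+0.7857, +0.6186)
n_1 = (-0.3225, +0.9466)
n_2 = (-0.9783, +0.2073)
n_3 = (-0.8094, -0.5872)
n_4 = (+0.2554, -0.9668)
n_5 = (+0.9714, -0.2373)
  (0,1): δ = 109.40°  ·
  (0,2): δ = 50.18°  ·
  (0,3): δ = 2.25°  ✓
  (0,4): δ = 66.58°  ·
  (0,5): δ = 128.06°  ·
  (1,2): δ = 120.78°  ·
  (1,3): δ = 72.86°  ·
  (1,4): δ = 4.02°  ✓
  (1,5): δ = 57.46°  ·
  (2,3): δ = 132.07°  ·
  (2,4): δ = 63.24°  ·
  (2,5): δ = 1.76°  ✓
  (3,4): δ = 111.17°  ·
  (3,5): δ = 49.69°  ·
  (4,5): δ = 118.52°  ·
antipodal pairs: 3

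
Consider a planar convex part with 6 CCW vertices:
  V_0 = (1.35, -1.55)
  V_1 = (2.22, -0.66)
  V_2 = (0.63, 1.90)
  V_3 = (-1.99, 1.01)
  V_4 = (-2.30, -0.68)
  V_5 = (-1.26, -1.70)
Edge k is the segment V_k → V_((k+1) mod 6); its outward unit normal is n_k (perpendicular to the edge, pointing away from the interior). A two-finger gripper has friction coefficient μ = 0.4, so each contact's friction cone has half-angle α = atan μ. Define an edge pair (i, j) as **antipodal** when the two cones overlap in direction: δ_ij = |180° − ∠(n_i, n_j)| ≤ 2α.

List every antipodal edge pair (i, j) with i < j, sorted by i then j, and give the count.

count = 5; pairs: (0,2), (0,3), (1,3), (1,4), (2,5)

α = atan 0.4 = 21.80°;  2α = 43.60°
n_0 = (+0.7151, -0.6990)
n_1 = (+0.8495, +0.5276)
n_2 = (-0.3216, +0.9469)
n_3 = (-0.9836, +0.1804)
n_4 = (-0.7002, -0.7139)
n_5 = (+0.0574, -0.9984)
  (0,1): δ = 103.81°  ·
  (0,2): δ = 26.89°  ✓
  (0,3): δ = 33.95°  ✓
  (0,4): δ = 89.91°  ·
  (0,5): δ = 137.64°  ·
  (1,2): δ = 103.08°  ·
  (1,3): δ = 42.24°  ✓
  (1,4): δ = 13.71°  ✓
  (1,5): δ = 61.45°  ·
  (2,3): δ = 119.16°  ·
  (2,4): δ = 63.21°  ·
  (2,5): δ = 15.47°  ✓
  (3,4): δ = 124.05°  ·
  (3,5): δ = 76.32°  ·
  (4,5): δ = 132.27°  ·
antipodal pairs: 5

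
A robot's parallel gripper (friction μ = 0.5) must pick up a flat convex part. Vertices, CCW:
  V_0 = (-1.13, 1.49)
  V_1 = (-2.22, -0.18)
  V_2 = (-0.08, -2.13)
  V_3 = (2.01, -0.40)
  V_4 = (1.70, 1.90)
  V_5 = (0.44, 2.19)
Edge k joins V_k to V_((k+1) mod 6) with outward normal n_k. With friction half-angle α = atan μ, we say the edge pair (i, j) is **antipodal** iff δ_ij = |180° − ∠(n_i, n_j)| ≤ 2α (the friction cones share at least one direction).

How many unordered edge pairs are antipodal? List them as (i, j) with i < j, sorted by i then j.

count = 6; pairs: (0,2), (0,3), (1,3), (1,4), (2,4), (2,5)

α = atan 0.5 = 26.57°;  2α = 53.13°
n_0 = (-0.8374, +0.5466)
n_1 = (-0.6735, -0.7392)
n_2 = (+0.6376, -0.7703)
n_3 = (+0.9910, +0.1336)
n_4 = (+0.2243, +0.9745)
n_5 = (-0.4072, +0.9133)
  (0,1): δ = 99.21°  ·
  (0,2): δ = 17.25°  ✓
  (0,3): δ = 40.81°  ✓
  (0,4): δ = 110.17°  ·
  (0,5): δ = 147.16°  ·
  (1,2): δ = 98.04°  ·
  (1,3): δ = 39.98°  ✓
  (1,4): δ = 29.38°  ✓
  (1,5): δ = 66.37°  ·
  (2,3): δ = 121.94°  ·
  (2,4): δ = 52.58°  ✓
  (2,5): δ = 15.59°  ✓
  (3,4): δ = 110.64°  ·
  (3,5): δ = 73.65°  ·
  (4,5): δ = 143.01°  ·
antipodal pairs: 6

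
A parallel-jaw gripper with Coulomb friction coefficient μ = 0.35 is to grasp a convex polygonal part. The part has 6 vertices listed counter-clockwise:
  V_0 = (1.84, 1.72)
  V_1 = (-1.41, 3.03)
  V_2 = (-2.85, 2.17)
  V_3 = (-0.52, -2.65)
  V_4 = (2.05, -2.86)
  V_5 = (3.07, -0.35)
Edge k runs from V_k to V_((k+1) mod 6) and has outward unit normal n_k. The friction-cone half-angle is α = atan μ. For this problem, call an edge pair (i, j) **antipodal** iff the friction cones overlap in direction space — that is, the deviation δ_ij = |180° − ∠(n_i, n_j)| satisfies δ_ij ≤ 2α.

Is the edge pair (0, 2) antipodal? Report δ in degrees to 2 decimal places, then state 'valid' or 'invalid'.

α = atan 0.35 = 19.29°;  2α = 38.58°
edge 0: e_0 = (-3.25, +1.31);  n_0 = (+0.3738, +0.9275)
edge 2: e_2 = (+2.33, -4.82);  n_2 = (-0.9003, -0.4352)
∠(n_0, n_2) = 137.75°
δ = |180° − 137.75°| = 42.25°
42.25° > 2α = 38.58°  →  invalid

δ = 42.25°, invalid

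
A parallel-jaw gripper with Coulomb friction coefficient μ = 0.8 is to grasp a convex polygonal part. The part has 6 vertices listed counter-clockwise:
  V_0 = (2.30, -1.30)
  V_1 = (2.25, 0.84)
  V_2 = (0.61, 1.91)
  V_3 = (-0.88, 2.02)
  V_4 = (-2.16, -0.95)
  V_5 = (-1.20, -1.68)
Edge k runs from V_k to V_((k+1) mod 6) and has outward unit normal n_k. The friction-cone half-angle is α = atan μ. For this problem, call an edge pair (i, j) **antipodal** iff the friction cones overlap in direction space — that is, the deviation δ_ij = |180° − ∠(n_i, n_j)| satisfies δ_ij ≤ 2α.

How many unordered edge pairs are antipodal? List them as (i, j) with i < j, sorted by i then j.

α = atan 0.8 = 38.66°;  2α = 77.32°
n_0 = (+0.9997, +0.0234)
n_1 = (+0.5464, +0.8375)
n_2 = (+0.0736, +0.9973)
n_3 = (-0.9183, +0.3958)
n_4 = (-0.6053, -0.7960)
n_5 = (+0.1079, -0.9942)
  (0,1): δ = 124.46°  ·
  (0,2): δ = 95.56°  ·
  (0,3): δ = 24.65°  ✓
  (0,4): δ = 51.41°  ✓
  (0,5): δ = 94.86°  ·
  (1,2): δ = 151.10°  ·
  (1,3): δ = 80.19°  ·
  (1,4): δ = 4.13°  ✓
  (1,5): δ = 39.32°  ✓
  (2,3): δ = 109.09°  ·
  (2,4): δ = 33.03°  ✓
  (2,5): δ = 10.42°  ✓
  (3,4): δ = 103.94°  ·
  (3,5): δ = 60.49°  ✓
  (4,5): δ = 136.55°  ·
antipodal pairs: 7

count = 7; pairs: (0,3), (0,4), (1,4), (1,5), (2,4), (2,5), (3,5)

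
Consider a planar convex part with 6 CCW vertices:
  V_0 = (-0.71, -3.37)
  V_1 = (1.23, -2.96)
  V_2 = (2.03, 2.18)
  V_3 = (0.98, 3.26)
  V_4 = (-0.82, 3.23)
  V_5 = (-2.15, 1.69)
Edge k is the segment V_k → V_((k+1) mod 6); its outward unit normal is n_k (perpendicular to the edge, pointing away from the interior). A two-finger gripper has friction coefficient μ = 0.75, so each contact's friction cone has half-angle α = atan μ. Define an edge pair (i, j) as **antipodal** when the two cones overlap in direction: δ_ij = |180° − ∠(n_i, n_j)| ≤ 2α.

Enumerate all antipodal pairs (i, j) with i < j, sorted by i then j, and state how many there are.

α = atan 0.75 = 36.87°;  2α = 73.74°
n_0 = (+0.2068, -0.9784)
n_1 = (+0.9881, -0.1538)
n_2 = (+0.7170, +0.6971)
n_3 = (-0.0167, +0.9999)
n_4 = (-0.7568, +0.6536)
n_5 = (-0.9618, -0.2737)
  (0,1): δ = 110.78°  ·
  (0,2): δ = 57.74°  ✓
  (0,3): δ = 10.98°  ✓
  (0,4): δ = 37.25°  ✓
  (0,5): δ = 93.95°  ·
  (1,2): δ = 126.96°  ·
  (1,3): δ = 80.20°  ·
  (1,4): δ = 31.97°  ✓
  (1,5): δ = 24.73°  ✓
  (2,3): δ = 133.24°  ·
  (2,4): δ = 85.01°  ·
  (2,5): δ = 28.31°  ✓
  (3,4): δ = 131.77°  ·
  (3,5): δ = 75.07°  ·
  (4,5): δ = 123.30°  ·
antipodal pairs: 6

count = 6; pairs: (0,2), (0,3), (0,4), (1,4), (1,5), (2,5)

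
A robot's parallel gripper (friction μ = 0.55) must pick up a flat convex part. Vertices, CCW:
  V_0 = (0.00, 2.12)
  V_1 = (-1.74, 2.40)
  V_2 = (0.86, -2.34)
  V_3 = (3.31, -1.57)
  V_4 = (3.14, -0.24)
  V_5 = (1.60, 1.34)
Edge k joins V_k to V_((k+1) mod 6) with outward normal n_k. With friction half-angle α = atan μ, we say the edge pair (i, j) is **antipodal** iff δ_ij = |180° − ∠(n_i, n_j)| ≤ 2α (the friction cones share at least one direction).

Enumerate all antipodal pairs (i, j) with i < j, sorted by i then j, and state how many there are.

α = atan 0.55 = 28.81°;  2α = 57.62°
n_0 = (+0.1589, +0.9873)
n_1 = (-0.8768, -0.4809)
n_2 = (+0.2998, -0.9540)
n_3 = (+0.9919, +0.1268)
n_4 = (+0.7161, +0.6980)
n_5 = (+0.4382, +0.8989)
  (0,1): δ = 52.11°  ✓
  (0,2): δ = 26.59°  ✓
  (0,3): δ = 106.43°  ·
  (0,4): δ = 143.41°  ·
  (0,5): δ = 163.15°  ·
  (1,2): δ = 101.30°  ·
  (1,3): δ = 21.46°  ✓
  (1,4): δ = 15.52°  ✓
  (1,5): δ = 35.26°  ✓
  (2,3): δ = 100.16°  ·
  (2,4): δ = 63.18°  ·
  (2,5): δ = 43.44°  ✓
  (3,4): δ = 143.02°  ·
  (3,5): δ = 123.27°  ·
  (4,5): δ = 160.25°  ·
antipodal pairs: 6

count = 6; pairs: (0,1), (0,2), (1,3), (1,4), (1,5), (2,5)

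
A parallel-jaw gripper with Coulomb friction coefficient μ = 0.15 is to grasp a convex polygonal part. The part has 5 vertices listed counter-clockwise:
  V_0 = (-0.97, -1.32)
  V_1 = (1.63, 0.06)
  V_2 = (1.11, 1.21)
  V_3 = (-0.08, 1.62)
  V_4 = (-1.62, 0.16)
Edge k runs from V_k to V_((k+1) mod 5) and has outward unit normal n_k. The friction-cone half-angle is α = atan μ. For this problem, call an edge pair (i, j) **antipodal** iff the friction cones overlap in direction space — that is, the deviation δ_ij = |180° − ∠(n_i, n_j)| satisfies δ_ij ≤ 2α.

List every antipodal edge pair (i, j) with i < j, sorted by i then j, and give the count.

α = atan 0.15 = 8.53°;  2α = 17.06°
n_0 = (+0.4688, -0.8833)
n_1 = (+0.9112, +0.4120)
n_2 = (+0.3257, +0.9455)
n_3 = (-0.6880, +0.7257)
n_4 = (-0.9156, -0.4021)
  (0,1): δ = 93.63°  ·
  (0,2): δ = 46.97°  ·
  (0,3): δ = 15.51°  ✓
  (0,4): δ = 85.75°  ·
  (1,2): δ = 133.34°  ·
  (1,3): δ = 70.86°  ·
  (1,4): δ = 0.62°  ✓
  (2,3): δ = 117.52°  ·
  (2,4): δ = 47.28°  ·
  (3,4): δ = 109.76°  ·
antipodal pairs: 2

count = 2; pairs: (0,3), (1,4)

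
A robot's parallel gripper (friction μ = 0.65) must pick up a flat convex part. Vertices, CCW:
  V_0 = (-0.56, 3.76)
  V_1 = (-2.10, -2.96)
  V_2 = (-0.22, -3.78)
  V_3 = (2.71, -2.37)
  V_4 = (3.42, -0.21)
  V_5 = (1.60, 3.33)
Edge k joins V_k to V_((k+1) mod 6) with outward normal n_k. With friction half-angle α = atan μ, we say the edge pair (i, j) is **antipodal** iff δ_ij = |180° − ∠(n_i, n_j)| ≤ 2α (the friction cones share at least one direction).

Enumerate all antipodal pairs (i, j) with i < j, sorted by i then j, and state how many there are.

α = atan 0.65 = 33.02°;  2α = 66.05°
n_0 = (-0.9747, +0.2234)
n_1 = (-0.3998, -0.9166)
n_2 = (+0.4336, -0.9011)
n_3 = (+0.9500, -0.3123)
n_4 = (+0.8893, +0.4572)
n_5 = (+0.1952, +0.9808)
  (0,1): δ = 100.66°  ·
  (0,2): δ = 51.39°  ✓
  (0,3): δ = 5.29°  ✓
  (0,4): δ = 40.12°  ✓
  (0,5): δ = 91.65°  ·
  (1,2): δ = 130.74°  ·
  (1,3): δ = 84.63°  ·
  (1,4): δ = 39.23°  ✓
  (1,5): δ = 12.31°  ✓
  (2,3): δ = 133.89°  ·
  (2,4): δ = 88.49°  ·
  (2,5): δ = 36.96°  ✓
  (3,4): δ = 134.60°  ·
  (3,5): δ = 83.06°  ·
  (4,5): δ = 128.47°  ·
antipodal pairs: 6

count = 6; pairs: (0,2), (0,3), (0,4), (1,4), (1,5), (2,5)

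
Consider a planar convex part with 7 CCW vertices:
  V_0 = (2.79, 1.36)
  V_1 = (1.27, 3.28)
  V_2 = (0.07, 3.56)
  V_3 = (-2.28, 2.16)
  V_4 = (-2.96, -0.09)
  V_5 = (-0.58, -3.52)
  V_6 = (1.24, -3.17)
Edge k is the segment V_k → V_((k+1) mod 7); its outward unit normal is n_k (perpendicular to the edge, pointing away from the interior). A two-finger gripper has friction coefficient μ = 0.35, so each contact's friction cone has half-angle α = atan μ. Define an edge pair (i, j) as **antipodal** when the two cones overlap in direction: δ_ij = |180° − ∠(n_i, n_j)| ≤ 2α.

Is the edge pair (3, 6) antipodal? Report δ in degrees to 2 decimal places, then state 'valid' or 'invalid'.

δ = 2.07°, valid

α = atan 0.35 = 19.29°;  2α = 38.58°
edge 3: e_3 = (-0.68, -2.25);  n_3 = (-0.9572, +0.2893)
edge 6: e_6 = (+1.55, +4.53);  n_6 = (+0.9461, -0.3237)
∠(n_3, n_6) = 177.93°
δ = |180° − 177.93°| = 2.07°
2.07° ≤ 2α = 38.58°  →  valid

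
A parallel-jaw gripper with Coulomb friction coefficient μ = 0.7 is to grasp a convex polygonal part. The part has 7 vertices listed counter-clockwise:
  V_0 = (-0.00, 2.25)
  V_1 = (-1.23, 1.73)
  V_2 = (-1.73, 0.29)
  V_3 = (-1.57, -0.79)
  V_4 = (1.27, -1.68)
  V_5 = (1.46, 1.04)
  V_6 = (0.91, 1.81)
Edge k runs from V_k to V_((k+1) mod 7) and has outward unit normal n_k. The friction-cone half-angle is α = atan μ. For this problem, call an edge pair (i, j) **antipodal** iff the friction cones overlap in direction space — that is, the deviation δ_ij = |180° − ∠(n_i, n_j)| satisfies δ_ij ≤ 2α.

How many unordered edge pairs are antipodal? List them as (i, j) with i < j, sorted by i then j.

count = 9; pairs: (0,3), (0,4), (1,4), (1,5), (2,4), (2,5), (2,6), (3,5), (3,6)

α = atan 0.7 = 34.99°;  2α = 69.98°
n_0 = (-0.3894, +0.9211)
n_1 = (-0.9447, +0.3280)
n_2 = (-0.9892, -0.1465)
n_3 = (-0.2990, -0.9542)
n_4 = (+0.9976, -0.0697)
n_5 = (+0.8137, +0.5812)
n_6 = (+0.4353, +0.9003)
  (0,1): δ = 132.07°  ·
  (0,2): δ = 104.49°  ·
  (0,3): δ = 40.32°  ✓
  (0,4): δ = 63.09°  ✓
  (0,5): δ = 102.62°  ·
  (0,6): δ = 131.28°  ·
  (1,2): δ = 152.42°  ·
  (1,3): δ = 88.25°  ·
  (1,4): δ = 15.15°  ✓
  (1,5): δ = 54.69°  ✓
  (1,6): δ = 83.34°  ·
  (2,3): δ = 115.83°  ·
  (2,4): δ = 12.42°  ✓
  (2,5): δ = 27.11°  ✓
  (2,6): δ = 55.77°  ✓
  (3,4): δ = 76.60°  ·
  (3,5): δ = 37.06°  ✓
  (3,6): δ = 8.40°  ✓
  (4,5): δ = 140.47°  ·
  (4,6): δ = 111.81°  ·
  (5,6): δ = 151.34°  ·
antipodal pairs: 9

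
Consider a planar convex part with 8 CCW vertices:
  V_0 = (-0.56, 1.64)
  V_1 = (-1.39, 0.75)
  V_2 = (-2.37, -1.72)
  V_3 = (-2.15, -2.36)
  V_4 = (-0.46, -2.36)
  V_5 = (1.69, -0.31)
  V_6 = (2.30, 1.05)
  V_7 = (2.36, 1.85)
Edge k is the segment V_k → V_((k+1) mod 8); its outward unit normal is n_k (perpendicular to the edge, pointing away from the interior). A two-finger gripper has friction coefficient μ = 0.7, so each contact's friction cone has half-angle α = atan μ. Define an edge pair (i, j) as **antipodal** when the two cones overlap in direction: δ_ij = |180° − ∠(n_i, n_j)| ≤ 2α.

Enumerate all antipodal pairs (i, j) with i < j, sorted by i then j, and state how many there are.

α = atan 0.7 = 34.99°;  2α = 69.98°
n_0 = (-0.7313, +0.6820)
n_1 = (-0.9295, +0.3688)
n_2 = (-0.9457, -0.3251)
n_3 = (+0.0000, -1.0000)
n_4 = (+0.6901, -0.7237)
n_5 = (+0.9124, -0.4092)
n_6 = (+0.9972, -0.0748)
n_7 = (-0.0717, +0.9974)
  (0,1): δ = 158.64°  ·
  (0,2): δ = 118.03°  ·
  (0,3): δ = 47.00°  ✓
  (0,4): δ = 3.36°  ✓
  (0,5): δ = 18.84°  ✓
  (0,6): δ = 38.71°  ✓
  (0,7): δ = 137.12°  ·
  (1,2): δ = 139.39°  ·
  (1,3): δ = 68.36°  ✓
  (1,4): δ = 24.72°  ✓
  (1,5): δ = 2.52°  ✓
  (1,6): δ = 17.35°  ✓
  (1,7): δ = 115.75°  ·
  (2,3): δ = 108.97°  ·
  (2,4): δ = 65.33°  ✓
  (2,5): δ = 43.13°  ✓
  (2,6): δ = 23.26°  ✓
  (2,7): δ = 75.14°  ·
  (3,4): δ = 136.36°  ·
  (3,5): δ = 114.16°  ·
  (3,6): δ = 94.29°  ·
  (3,7): δ = 4.11°  ✓
  (4,5): δ = 157.79°  ·
  (4,6): δ = 137.93°  ·
  (4,7): δ = 39.52°  ✓
  (5,6): δ = 160.13°  ·
  (5,7): δ = 61.73°  ✓
  (6,7): δ = 81.60°  ·
antipodal pairs: 14

count = 14; pairs: (0,3), (0,4), (0,5), (0,6), (1,3), (1,4), (1,5), (1,6), (2,4), (2,5), (2,6), (3,7), (4,7), (5,7)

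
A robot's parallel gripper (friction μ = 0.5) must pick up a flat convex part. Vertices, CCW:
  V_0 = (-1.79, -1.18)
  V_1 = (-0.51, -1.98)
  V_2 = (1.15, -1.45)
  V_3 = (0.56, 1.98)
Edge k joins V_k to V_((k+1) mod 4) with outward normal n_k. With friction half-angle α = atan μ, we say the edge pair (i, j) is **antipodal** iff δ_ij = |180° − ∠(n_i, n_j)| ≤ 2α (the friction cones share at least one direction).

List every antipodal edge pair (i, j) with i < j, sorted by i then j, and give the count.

α = atan 0.5 = 26.57°;  2α = 53.13°
n_0 = (-0.5300, -0.8480)
n_1 = (+0.3042, -0.9526)
n_2 = (+0.9855, +0.1695)
n_3 = (-0.8024, +0.5967)
  (0,1): δ = 130.29°  ·
  (0,2): δ = 48.23°  ✓
  (0,3): δ = 85.37°  ·
  (1,2): δ = 97.95°  ·
  (1,3): δ = 35.66°  ✓
  (2,3): δ = 46.40°  ✓
antipodal pairs: 3

count = 3; pairs: (0,2), (1,3), (2,3)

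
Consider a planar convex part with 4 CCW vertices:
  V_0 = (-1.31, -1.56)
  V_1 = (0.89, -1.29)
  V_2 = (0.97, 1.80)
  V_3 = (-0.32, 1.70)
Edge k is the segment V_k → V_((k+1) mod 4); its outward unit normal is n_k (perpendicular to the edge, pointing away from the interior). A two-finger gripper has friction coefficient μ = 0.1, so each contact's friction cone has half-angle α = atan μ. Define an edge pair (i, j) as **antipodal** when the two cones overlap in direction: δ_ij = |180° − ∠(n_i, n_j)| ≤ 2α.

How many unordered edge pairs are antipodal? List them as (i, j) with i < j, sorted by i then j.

α = atan 0.1 = 5.71°;  2α = 11.42°
n_0 = (+0.1218, -0.9926)
n_1 = (+0.9997, -0.0259)
n_2 = (-0.0773, +0.9970)
n_3 = (-0.9569, +0.2906)
  (0,1): δ = 98.48°  ·
  (0,2): δ = 2.56°  ✓
  (0,3): δ = 66.11°  ·
  (1,2): δ = 84.08°  ·
  (1,3): δ = 15.41°  ·
  (2,3): δ = 111.33°  ·
antipodal pairs: 1

count = 1; pairs: (0,2)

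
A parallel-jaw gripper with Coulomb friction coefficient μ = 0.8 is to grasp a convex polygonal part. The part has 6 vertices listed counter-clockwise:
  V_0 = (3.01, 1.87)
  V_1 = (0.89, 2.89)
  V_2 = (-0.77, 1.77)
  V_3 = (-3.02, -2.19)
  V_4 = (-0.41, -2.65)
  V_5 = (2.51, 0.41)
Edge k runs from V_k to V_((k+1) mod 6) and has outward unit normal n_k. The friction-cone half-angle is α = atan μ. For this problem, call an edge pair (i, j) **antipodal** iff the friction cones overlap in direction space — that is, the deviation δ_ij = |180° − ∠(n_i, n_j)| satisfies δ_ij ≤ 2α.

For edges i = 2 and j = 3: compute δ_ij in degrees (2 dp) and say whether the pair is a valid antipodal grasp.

α = atan 0.8 = 38.66°;  2α = 77.32°
edge 2: e_2 = (-2.25, -3.96);  n_2 = (-0.8695, +0.4940)
edge 3: e_3 = (+2.61, -0.46);  n_3 = (-0.1736, -0.9848)
∠(n_2, n_3) = 109.61°
δ = |180° − 109.61°| = 70.39°
70.39° ≤ 2α = 77.32°  →  valid

δ = 70.39°, valid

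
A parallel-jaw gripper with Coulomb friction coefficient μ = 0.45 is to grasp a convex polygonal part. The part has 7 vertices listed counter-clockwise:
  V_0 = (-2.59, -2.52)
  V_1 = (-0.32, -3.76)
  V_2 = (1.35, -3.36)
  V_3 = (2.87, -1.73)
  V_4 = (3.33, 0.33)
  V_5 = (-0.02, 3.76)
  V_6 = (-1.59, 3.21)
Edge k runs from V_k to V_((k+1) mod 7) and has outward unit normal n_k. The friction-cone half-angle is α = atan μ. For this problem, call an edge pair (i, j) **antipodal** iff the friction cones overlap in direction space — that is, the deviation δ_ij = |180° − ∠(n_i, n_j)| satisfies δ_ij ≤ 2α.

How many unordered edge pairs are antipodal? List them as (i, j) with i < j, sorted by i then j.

α = atan 0.45 = 24.23°;  2α = 48.46°
n_0 = (-0.4794, -0.8776)
n_1 = (+0.2329, -0.9725)
n_2 = (+0.7314, -0.6820)
n_3 = (+0.9760, -0.2179)
n_4 = (+0.7154, +0.6987)
n_5 = (-0.3306, +0.9438)
n_6 = (-0.9851, +0.1719)
  (0,1): δ = 137.88°  ·
  (0,2): δ = 104.35°  ·
  (0,3): δ = 73.94°  ·
  (0,4): δ = 17.03°  ✓
  (0,5): δ = 47.95°  ✓
  (0,6): δ = 108.75°  ·
  (1,2): δ = 146.47°  ·
  (1,3): δ = 116.06°  ·
  (1,4): δ = 59.15°  ·
  (1,5): δ = 5.84°  ✓
  (1,6): δ = 66.63°  ·
  (2,3): δ = 149.59°  ·
  (2,4): δ = 92.68°  ·
  (2,5): δ = 27.69°  ✓
  (2,6): δ = 33.10°  ✓
  (3,4): δ = 123.09°  ·
  (3,5): δ = 58.11°  ·
  (3,6): δ = 2.69°  ✓
  (4,5): δ = 115.02°  ·
  (4,6): δ = 54.22°  ·
  (5,6): δ = 119.21°  ·
antipodal pairs: 6

count = 6; pairs: (0,4), (0,5), (1,5), (2,5), (2,6), (3,6)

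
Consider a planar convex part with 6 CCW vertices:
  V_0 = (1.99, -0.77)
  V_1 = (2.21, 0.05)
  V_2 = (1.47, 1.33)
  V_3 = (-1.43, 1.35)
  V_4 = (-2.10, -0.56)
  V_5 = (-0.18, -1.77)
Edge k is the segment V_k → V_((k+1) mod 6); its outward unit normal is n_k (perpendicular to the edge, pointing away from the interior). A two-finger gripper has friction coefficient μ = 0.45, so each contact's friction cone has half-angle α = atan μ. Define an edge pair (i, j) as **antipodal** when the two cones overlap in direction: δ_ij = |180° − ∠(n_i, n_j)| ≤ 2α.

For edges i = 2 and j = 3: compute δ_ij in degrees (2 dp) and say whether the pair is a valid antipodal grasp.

α = atan 0.45 = 24.23°;  2α = 48.46°
edge 2: e_2 = (-2.90, +0.02);  n_2 = (+0.0069, +1.0000)
edge 3: e_3 = (-0.67, -1.91);  n_3 = (-0.9436, +0.3310)
∠(n_2, n_3) = 71.07°
δ = |180° − 71.07°| = 108.93°
108.93° > 2α = 48.46°  →  invalid

δ = 108.93°, invalid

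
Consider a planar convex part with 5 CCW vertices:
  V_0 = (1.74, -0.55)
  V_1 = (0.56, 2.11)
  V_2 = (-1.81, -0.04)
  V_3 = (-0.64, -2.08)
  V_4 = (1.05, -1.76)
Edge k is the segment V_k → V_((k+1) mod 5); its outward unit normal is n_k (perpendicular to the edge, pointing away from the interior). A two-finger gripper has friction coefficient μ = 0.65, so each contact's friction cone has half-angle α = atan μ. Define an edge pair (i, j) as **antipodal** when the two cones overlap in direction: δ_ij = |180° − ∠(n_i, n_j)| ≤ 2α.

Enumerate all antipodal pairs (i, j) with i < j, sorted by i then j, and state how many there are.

α = atan 0.65 = 33.02°;  2α = 66.05°
n_0 = (+0.9141, +0.4055)
n_1 = (-0.6719, +0.7406)
n_2 = (-0.8675, -0.4975)
n_3 = (+0.1860, -0.9825)
n_4 = (+0.8687, -0.4954)
  (0,1): δ = 71.71°  ·
  (0,2): δ = 5.91°  ✓
  (0,3): δ = 76.80°  ·
  (0,4): δ = 126.38°  ·
  (1,2): δ = 102.38°  ·
  (1,3): δ = 31.49°  ✓
  (1,4): δ = 18.09°  ✓
  (2,3): δ = 109.11°  ·
  (2,4): δ = 59.53°  ✓
  (3,4): δ = 130.42°  ·
antipodal pairs: 4

count = 4; pairs: (0,2), (1,3), (1,4), (2,4)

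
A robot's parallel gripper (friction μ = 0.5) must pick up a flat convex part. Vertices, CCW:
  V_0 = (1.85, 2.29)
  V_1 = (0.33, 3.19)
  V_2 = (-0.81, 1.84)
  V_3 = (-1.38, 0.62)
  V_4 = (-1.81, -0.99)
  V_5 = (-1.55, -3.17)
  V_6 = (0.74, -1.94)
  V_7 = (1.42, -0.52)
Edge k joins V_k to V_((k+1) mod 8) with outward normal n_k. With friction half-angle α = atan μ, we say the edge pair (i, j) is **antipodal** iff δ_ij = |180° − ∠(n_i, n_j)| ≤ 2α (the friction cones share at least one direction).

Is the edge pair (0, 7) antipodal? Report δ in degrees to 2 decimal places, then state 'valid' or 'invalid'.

δ = 111.93°, invalid

α = atan 0.5 = 26.57°;  2α = 53.13°
edge 0: e_0 = (-1.52, +0.90);  n_0 = (+0.5095, +0.8605)
edge 7: e_7 = (+0.43, +2.81);  n_7 = (+0.9885, -0.1513)
∠(n_0, n_7) = 68.07°
δ = |180° − 68.07°| = 111.93°
111.93° > 2α = 53.13°  →  invalid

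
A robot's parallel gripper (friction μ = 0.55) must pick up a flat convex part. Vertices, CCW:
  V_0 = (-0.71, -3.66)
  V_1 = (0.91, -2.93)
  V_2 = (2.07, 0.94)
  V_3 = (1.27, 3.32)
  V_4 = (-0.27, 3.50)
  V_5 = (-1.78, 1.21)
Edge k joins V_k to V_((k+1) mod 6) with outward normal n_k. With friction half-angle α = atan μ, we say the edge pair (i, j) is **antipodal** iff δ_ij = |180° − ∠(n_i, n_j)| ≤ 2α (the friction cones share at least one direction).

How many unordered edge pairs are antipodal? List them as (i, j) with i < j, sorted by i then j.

α = atan 0.55 = 28.81°;  2α = 57.62°
n_0 = (+0.4108, -0.9117)
n_1 = (+0.9579, -0.2871)
n_2 = (+0.9479, +0.3186)
n_3 = (+0.1161, +0.9932)
n_4 = (-0.8348, +0.5505)
n_5 = (-0.9767, -0.2146)
  (0,1): δ = 130.94°  ·
  (0,2): δ = 95.68°  ·
  (0,3): δ = 30.92°  ✓
  (0,4): δ = 32.34°  ✓
  (0,5): δ = 78.13°  ·
  (1,2): δ = 144.74°  ·
  (1,3): δ = 79.98°  ·
  (1,4): δ = 16.71°  ✓
  (1,5): δ = 29.08°  ✓
  (2,3): δ = 115.25°  ·
  (2,4): δ = 51.98°  ✓
  (2,5): δ = 6.19°  ✓
  (3,4): δ = 116.73°  ·
  (3,5): δ = 70.94°  ·
  (4,5): δ = 134.21°  ·
antipodal pairs: 6

count = 6; pairs: (0,3), (0,4), (1,4), (1,5), (2,4), (2,5)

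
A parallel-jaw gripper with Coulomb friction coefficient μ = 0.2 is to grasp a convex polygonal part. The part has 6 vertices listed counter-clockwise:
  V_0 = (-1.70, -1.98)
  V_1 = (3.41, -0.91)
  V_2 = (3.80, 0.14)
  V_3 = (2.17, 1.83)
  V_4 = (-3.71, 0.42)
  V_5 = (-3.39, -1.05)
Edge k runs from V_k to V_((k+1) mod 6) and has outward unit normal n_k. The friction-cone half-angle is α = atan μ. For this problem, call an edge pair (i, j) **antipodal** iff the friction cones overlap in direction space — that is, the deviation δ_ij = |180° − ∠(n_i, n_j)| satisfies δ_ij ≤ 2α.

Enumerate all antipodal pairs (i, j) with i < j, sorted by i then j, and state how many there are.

α = atan 0.2 = 11.31°;  2α = 22.62°
n_0 = (+0.2049, -0.9788)
n_1 = (+0.9374, -0.3482)
n_2 = (+0.7198, +0.6942)
n_3 = (-0.2332, +0.9724)
n_4 = (-0.9771, -0.2127)
n_5 = (-0.4821, -0.8761)
  (0,1): δ = 122.20°  ·
  (0,2): δ = 57.86°  ·
  (0,3): δ = 1.66°  ✓
  (0,4): δ = 90.45°  ·
  (0,5): δ = 139.35°  ·
  (1,2): δ = 115.66°  ·
  (1,3): δ = 56.14°  ·
  (1,4): δ = 32.66°  ·
  (1,5): δ = 81.55°  ·
  (2,3): δ = 120.48°  ·
  (2,4): δ = 31.68°  ·
  (2,5): δ = 17.21°  ✓
  (3,4): δ = 91.20°  ·
  (3,5): δ = 42.31°  ·
  (4,5): δ = 131.10°  ·
antipodal pairs: 2

count = 2; pairs: (0,3), (2,5)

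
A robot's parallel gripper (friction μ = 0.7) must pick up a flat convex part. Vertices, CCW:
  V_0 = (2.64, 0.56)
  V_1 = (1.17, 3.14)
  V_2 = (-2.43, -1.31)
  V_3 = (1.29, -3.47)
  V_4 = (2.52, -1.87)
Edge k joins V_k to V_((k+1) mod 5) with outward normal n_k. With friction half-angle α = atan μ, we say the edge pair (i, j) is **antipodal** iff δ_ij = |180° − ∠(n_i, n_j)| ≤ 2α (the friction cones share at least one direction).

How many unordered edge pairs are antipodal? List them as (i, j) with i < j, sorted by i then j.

count = 5; pairs: (0,1), (0,2), (1,3), (1,4), (2,4)

α = atan 0.7 = 34.99°;  2α = 69.98°
n_0 = (+0.8689, +0.4951)
n_1 = (-0.7774, +0.6289)
n_2 = (-0.5021, -0.8648)
n_3 = (+0.7928, -0.6095)
n_4 = (+0.9988, -0.0493)
  (0,1): δ = 68.65°  ✓
  (0,2): δ = 30.19°  ✓
  (0,3): δ = 112.78°  ·
  (0,4): δ = 147.50°  ·
  (1,2): δ = 81.17°  ·
  (1,3): δ = 1.42°  ✓
  (1,4): δ = 36.15°  ✓
  (2,3): δ = 97.41°  ·
  (2,4): δ = 62.69°  ✓
  (3,4): δ = 145.28°  ·
antipodal pairs: 5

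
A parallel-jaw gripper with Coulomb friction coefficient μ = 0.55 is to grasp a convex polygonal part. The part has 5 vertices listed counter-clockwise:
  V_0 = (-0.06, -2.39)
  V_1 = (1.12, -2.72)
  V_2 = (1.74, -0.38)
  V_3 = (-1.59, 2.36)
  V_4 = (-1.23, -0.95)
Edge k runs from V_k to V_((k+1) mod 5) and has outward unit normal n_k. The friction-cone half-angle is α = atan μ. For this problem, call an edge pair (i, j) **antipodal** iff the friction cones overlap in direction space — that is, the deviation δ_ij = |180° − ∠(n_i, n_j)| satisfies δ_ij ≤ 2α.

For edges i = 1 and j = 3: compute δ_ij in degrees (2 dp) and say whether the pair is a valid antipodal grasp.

α = atan 0.55 = 28.81°;  2α = 57.62°
edge 1: e_1 = (+0.62, +2.34);  n_1 = (+0.9666, -0.2561)
edge 3: e_3 = (+0.36, -3.31);  n_3 = (-0.9941, -0.1081)
∠(n_1, n_3) = 158.95°
δ = |180° − 158.95°| = 21.05°
21.05° ≤ 2α = 57.62°  →  valid

δ = 21.05°, valid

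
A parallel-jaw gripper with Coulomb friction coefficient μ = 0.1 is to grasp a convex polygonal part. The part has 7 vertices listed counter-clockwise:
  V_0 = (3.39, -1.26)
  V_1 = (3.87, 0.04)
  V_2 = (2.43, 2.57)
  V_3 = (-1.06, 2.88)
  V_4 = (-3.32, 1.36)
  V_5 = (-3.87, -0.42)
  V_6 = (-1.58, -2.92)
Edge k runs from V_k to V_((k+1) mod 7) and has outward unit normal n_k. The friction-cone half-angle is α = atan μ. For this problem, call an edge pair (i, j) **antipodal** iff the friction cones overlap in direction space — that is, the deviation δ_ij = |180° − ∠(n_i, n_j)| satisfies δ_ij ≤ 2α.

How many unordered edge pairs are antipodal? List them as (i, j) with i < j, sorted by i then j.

count = 1; pairs: (0,4)

α = atan 0.1 = 5.71°;  2α = 11.42°
n_0 = (+0.9381, -0.3464)
n_1 = (+0.8691, +0.4947)
n_2 = (+0.0885, +0.9961)
n_3 = (-0.5581, +0.8298)
n_4 = (-0.9554, +0.2952)
n_5 = (-0.7374, -0.6755)
n_6 = (+0.3168, -0.9485)
  (0,1): δ = 130.09°  ·
  (0,2): δ = 74.81°  ·
  (0,3): δ = 35.81°  ·
  (0,4): δ = 3.10°  ✓
  (0,5): δ = 62.76°  ·
  (0,6): δ = 128.74°  ·
  (1,2): δ = 124.72°  ·
  (1,3): δ = 85.72°  ·
  (1,4): δ = 46.82°  ·
  (1,5): δ = 12.84°  ·
  (1,6): δ = 78.82°  ·
  (2,3): δ = 141.00°  ·
  (2,4): δ = 102.09°  ·
  (2,5): δ = 42.43°  ·
  (2,6): δ = 23.55°  ·
  (3,4): δ = 141.09°  ·
  (3,5): δ = 81.43°  ·
  (3,6): δ = 15.45°  ·
  (4,5): δ = 120.34°  ·
  (4,6): δ = 54.36°  ·
  (5,6): δ = 114.02°  ·
antipodal pairs: 1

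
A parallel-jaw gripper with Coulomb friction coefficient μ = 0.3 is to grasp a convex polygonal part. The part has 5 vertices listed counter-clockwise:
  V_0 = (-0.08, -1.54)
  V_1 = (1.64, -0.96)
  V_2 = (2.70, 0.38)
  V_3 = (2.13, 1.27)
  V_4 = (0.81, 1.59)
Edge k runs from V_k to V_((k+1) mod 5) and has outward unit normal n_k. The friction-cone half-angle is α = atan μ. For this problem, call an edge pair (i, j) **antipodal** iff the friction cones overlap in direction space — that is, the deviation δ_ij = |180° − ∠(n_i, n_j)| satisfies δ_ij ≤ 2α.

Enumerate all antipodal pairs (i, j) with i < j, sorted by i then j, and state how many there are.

α = atan 0.3 = 16.70°;  2α = 33.40°
n_0 = (+0.3195, -0.9476)
n_1 = (+0.7843, -0.6204)
n_2 = (+0.8421, +0.5393)
n_3 = (+0.2356, +0.9719)
n_4 = (-0.9619, +0.2735)
  (0,1): δ = 146.98°  ·
  (0,2): δ = 76.00°  ·
  (0,3): δ = 32.26°  ✓
  (0,4): δ = 55.49°  ·
  (1,2): δ = 109.02°  ·
  (1,3): δ = 65.28°  ·
  (1,4): δ = 22.47°  ✓
  (2,3): δ = 136.26°  ·
  (2,4): δ = 48.51°  ·
  (3,4): δ = 92.25°  ·
antipodal pairs: 2

count = 2; pairs: (0,3), (1,4)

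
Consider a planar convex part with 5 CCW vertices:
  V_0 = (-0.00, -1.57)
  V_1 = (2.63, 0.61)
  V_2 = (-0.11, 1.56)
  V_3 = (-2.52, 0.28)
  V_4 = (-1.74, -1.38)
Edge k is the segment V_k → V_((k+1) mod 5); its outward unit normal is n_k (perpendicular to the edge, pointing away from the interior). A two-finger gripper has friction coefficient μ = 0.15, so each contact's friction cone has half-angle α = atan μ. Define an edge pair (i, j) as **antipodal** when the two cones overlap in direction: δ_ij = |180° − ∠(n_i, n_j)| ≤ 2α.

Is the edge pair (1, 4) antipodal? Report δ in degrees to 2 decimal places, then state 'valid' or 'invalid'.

δ = 12.89°, valid

α = atan 0.15 = 8.53°;  2α = 17.06°
edge 1: e_1 = (-2.74, +0.95);  n_1 = (+0.3276, +0.9448)
edge 4: e_4 = (+1.74, -0.19);  n_4 = (-0.1086, -0.9941)
∠(n_1, n_4) = 167.11°
δ = |180° − 167.11°| = 12.89°
12.89° ≤ 2α = 17.06°  →  valid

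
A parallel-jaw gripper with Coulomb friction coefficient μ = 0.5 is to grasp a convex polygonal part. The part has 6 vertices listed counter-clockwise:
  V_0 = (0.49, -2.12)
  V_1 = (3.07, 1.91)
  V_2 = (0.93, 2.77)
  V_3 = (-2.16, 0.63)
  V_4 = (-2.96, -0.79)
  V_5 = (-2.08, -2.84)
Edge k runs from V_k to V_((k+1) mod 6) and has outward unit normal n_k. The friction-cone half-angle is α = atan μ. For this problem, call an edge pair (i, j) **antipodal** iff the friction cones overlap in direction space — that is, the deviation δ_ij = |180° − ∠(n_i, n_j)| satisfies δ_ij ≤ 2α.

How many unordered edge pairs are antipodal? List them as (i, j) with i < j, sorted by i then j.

α = atan 0.5 = 26.57°;  2α = 53.13°
n_0 = (+0.8422, -0.5392)
n_1 = (+0.3729, +0.9279)
n_2 = (-0.5693, +0.8221)
n_3 = (-0.8712, +0.4908)
n_4 = (-0.9189, -0.3945)
n_5 = (+0.2698, -0.9629)
  (0,1): δ = 79.27°  ·
  (0,2): δ = 22.67°  ✓
  (0,3): δ = 3.23°  ✓
  (0,4): δ = 55.86°  ·
  (0,5): δ = 138.28°  ·
  (1,2): δ = 123.40°  ·
  (1,3): δ = 97.50°  ·
  (1,4): δ = 44.87°  ✓
  (1,5): δ = 37.54°  ✓
  (2,3): δ = 154.10°  ·
  (2,4): δ = 101.47°  ·
  (2,5): δ = 19.05°  ✓
  (3,4): δ = 127.37°  ·
  (3,5): δ = 44.95°  ✓
  (4,5): δ = 97.58°  ·
antipodal pairs: 6

count = 6; pairs: (0,2), (0,3), (1,4), (1,5), (2,5), (3,5)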